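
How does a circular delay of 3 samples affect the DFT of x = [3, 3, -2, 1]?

Time shift by 3: X_shifted[k] = ω_4^(3k) · X[k]
Shifted x = [3, -2, 1, 3]

DFT(x[n-3]) = [5, 2+5i, 3, 2-5i]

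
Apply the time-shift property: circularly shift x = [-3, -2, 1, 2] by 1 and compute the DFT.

Time shift by 1: X_shifted[k] = ω_4^(1k) · X[k]
Shifted x = [2, -3, -2, 1]

DFT(x[n-1]) = [-2, 4+4i, 2, 4-4i]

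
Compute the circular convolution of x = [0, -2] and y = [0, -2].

(x ⊛ y)[n] = Σ(m=0 to 1) x[m] · y[(n-m) mod 2]

Computing each output sample:
(x ⊛ y)[0] = 4
(x ⊛ y)[1] = 0

x ⊛ y = [4, 0]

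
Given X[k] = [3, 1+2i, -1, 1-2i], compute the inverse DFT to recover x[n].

x[n] = (1/4) Σ(k=0 to 3) X[k] · e^(2πikn/4)

Computing each x[n]:
x[0] = 1
x[1] = 0
x[2] = 0
x[3] = 2

x = [1, 0, 0, 2]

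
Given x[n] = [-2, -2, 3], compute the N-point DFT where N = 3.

X[k] = Σ(n=0 to 2) x[n] · ω_3^(nk)
where ω_3 = e^(-2πi/3)

Computing each X[k]:
X[0] = -1
X[1] = -2.5000+4.3301i
X[2] = -2.5000-4.3301i

X = [-1, -2.5000+4.3301i, -2.5000-4.3301i]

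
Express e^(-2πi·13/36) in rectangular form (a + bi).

ω_36^13 = e^(-2πi·13/36)
= cos(-2π·13/36) + i·sin(-2π·13/36)
= cos(-26π/36) + i·sin(-26π/36)

ω_36^13 = cos(-26π/36) + i·sin(-26π/36) = -0.6428-0.7660i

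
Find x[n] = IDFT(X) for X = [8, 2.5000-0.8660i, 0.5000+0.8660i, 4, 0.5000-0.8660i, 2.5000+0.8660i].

x[n] = (1/6) Σ(k=0 to 5) X[k] · e^(2πikn/6)

Computing each x[n]:
x[0] = 3
x[1] = 1
x[2] = 2
x[3] = 0
x[4] = 1
x[5] = 1

x = [3, 1, 2, 0, 1, 1]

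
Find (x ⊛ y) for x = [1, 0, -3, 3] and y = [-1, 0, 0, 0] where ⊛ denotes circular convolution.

(x ⊛ y)[n] = Σ(m=0 to 3) x[m] · y[(n-m) mod 4]

Computing each output sample:
(x ⊛ y)[0] = -1
(x ⊛ y)[1] = 0
(x ⊛ y)[2] = 3
(x ⊛ y)[3] = -3

x ⊛ y = [-1, 0, 3, -3]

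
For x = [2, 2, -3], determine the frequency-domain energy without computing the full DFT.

Parseval: Σ|x[n]|² = (1/N)Σ|X[k]|², so Σ|X[k]|² = N·Σ|x[n]|² = 3·17.0000

Σ|X[k]|² = N·Σ|x[n]|² = 3·17.0000 = 51.0000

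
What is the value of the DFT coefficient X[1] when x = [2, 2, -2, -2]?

X[1] = Σ(n=0 to 3) x[n] · ω_4^(1n) where ω_4 = e^(-2πi/4)
= (2)·ω_4^0 + (2)·ω_4^1 + (-2)·ω_4^2 + (-2)·ω_4^3

X[1] = 4-4i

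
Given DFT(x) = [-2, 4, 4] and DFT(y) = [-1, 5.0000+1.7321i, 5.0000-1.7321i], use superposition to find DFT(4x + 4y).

By linearity: DFT(4x + 4y) = 4·DFT(x) + 4·DFT(y)
= 4·[-2, 4, 4] + 4·[-1, 5.0000+1.7321i, 5.0000-1.7321i]

Computing element-wise:
Z[0] = 4·(-2) + 4·(-1) = -12
Z[1] = 4·(4) + 4·(5.0000+1.7321i) = 36.0000+6.9284i
Z[2] = 4·(4) + 4·(5.0000-1.7321i) = 36.0000-6.9284i

DFT(4x + 4y) = 4·X + 4·Y = [-12, 36.0000+6.9284i, 36.0000-6.9284i]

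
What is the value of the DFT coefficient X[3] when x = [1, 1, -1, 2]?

X[3] = Σ(n=0 to 3) x[n] · ω_4^(3n) where ω_4 = e^(-2πi/4)
= (1)·ω_4^0 + (1)·ω_4^3 + (-1)·ω_4^6 + (2)·ω_4^9

X[3] = 2-1i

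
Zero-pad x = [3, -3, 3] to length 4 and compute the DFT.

Original 3-point DFT: [3, 3.0000+5.1962i, 3.0000-5.1962i]
Zero-padded 4-point DFT provides frequency interpolation.

DFT_4([x, 0, ...]) = [3, 3i, 9, -3i]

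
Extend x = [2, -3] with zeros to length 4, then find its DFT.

Original 2-point DFT: [-1, 5]
Zero-padded 4-point DFT provides frequency interpolation.

DFT_4([x, 0, ...]) = [-1, 2+3i, 5, 2-3i]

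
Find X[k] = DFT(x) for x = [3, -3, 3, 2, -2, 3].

X[k] = Σ(n=0 to 5) x[n] · ω_6^(nk)
where ω_6 = e^(-2πi/6)

Computing each X[k]:
X[0] = 6
X[1] = 0.5000+0.8660i
X[2] = 4.5000+9.5263i
X[3] = 2
X[4] = 4.5000-9.5263i
X[5] = 0.5000-0.8660i

X = [6, 0.5000+0.8660i, 4.5000+9.5263i, 2, 4.5000-9.5263i, 0.5000-0.8660i]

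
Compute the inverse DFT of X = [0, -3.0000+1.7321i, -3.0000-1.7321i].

x[n] = (1/3) Σ(k=0 to 2) X[k] · e^(2πikn/3)

Computing each x[n]:
x[0] = -2
x[1] = 0
x[2] = 2

x = [-2, 0, 2]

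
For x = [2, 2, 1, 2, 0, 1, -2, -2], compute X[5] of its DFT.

X[5] = Σ(n=0 to 7) x[n] · ω_8^(5n) where ω_8 = e^(-2πi/8)
= (2)·ω_8^0 + (2)·ω_8^5 + (1)·ω_8^10 + (2)·ω_8^15 + (0)·ω_8^20 + (1)·ω_8^25 + (-2)·ω_8^30 + (-2)·ω_8^35

X[5] = 4.1213+0.5355i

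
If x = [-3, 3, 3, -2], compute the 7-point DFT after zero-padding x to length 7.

Original 4-point DFT: [1, -6-5i, -1, -6+5i]
Zero-padded 7-point DFT provides frequency interpolation.

DFT_7([x, 0, ...]) = [1, 0.0048-4.4025i, -7.6174-3.1868i, -3.3874+2.9937i, -3.3874-2.9937i, -7.6174+3.1868i, 0.0048+4.4025i]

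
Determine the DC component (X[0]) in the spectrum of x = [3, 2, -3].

X[0] = Σ(n=0 to 2) x[n] · ω_3^0 = Σ x[n]
= (3) + (2) + (-3)

X[0] = 2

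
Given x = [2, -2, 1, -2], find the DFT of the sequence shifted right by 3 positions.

Time shift by 3: X_shifted[k] = ω_4^(3k) · X[k]
Shifted x = [-2, 1, -2, 2]

DFT(x[n-3]) = [-1, 1i, -7, -1i]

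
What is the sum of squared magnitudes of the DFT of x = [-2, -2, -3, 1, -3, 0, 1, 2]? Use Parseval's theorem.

Parseval: Σ|x[n]|² = (1/N)Σ|X[k]|², so Σ|X[k]|² = N·Σ|x[n]|² = 8·32.0000

Σ|X[k]|² = N·Σ|x[n]|² = 8·32.0000 = 256.0000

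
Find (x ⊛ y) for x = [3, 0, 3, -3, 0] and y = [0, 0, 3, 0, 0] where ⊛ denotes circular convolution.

(x ⊛ y)[n] = Σ(m=0 to 4) x[m] · y[(n-m) mod 5]

Computing each output sample:
(x ⊛ y)[0] = -9
(x ⊛ y)[1] = 0
(x ⊛ y)[2] = 9
(x ⊛ y)[3] = 0
(x ⊛ y)[4] = 9

x ⊛ y = [-9, 0, 9, 0, 9]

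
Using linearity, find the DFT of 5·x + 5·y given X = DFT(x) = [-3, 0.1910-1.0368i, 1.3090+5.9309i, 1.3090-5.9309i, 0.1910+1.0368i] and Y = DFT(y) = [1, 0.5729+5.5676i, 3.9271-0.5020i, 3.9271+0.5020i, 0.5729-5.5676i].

By linearity: DFT(5x + 5y) = 5·DFT(x) + 5·DFT(y)
= 5·[-3, 0.1910-1.0368i, 1.3090+5.9309i, 1.3090-5.9309i, 0.1910+1.0368i] + 5·[1, 0.5729+5.5676i, 3.9271-0.5020i, 3.9271+0.5020i, 0.5729-5.5676i]

Computing element-wise:
Z[0] = 5·(-3) + 5·(1) = -10
Z[1] = 5·(0.1910-1.0368i) + 5·(0.5729+5.5676i) = 3.8195+22.6540i
Z[2] = 5·(1.3090+5.9309i) + 5·(3.9271-0.5020i) = 26.1805+27.1445i
Z[3] = 5·(1.3090-5.9309i) + 5·(3.9271+0.5020i) = 26.1805-27.1445i
Z[4] = 5·(0.1910+1.0368i) + 5·(0.5729-5.5676i) = 3.8195-22.6540i

DFT(5x + 5y) = 5·X + 5·Y = [-10, 3.8195+22.6540i, 26.1805+27.1445i, 26.1805-27.1445i, 3.8195-22.6540i]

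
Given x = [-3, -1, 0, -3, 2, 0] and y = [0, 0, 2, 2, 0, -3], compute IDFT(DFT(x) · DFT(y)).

(x ⊛ y)[n] = Σ(m=0 to 5) x[m] · y[(n-m) mod 6]

Computing each output sample:
(x ⊛ y)[0] = 1
(x ⊛ y)[1] = 4
(x ⊛ y)[2] = 3
(x ⊛ y)[3] = -14
(x ⊛ y)[4] = -2
(x ⊛ y)[5] = 3

x ⊛ y = [1, 4, 3, -14, -2, 3]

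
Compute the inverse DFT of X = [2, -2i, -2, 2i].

x[n] = (1/4) Σ(k=0 to 3) X[k] · e^(2πikn/4)

Computing each x[n]:
x[0] = 0
x[1] = 2
x[2] = 0
x[3] = 0

x = [0, 2, 0, 0]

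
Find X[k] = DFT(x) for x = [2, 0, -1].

X[k] = Σ(n=0 to 2) x[n] · ω_3^(nk)
where ω_3 = e^(-2πi/3)

Computing each X[k]:
X[0] = 1
X[1] = 2.5000-0.8660i
X[2] = 2.5000+0.8660i

X = [1, 2.5000-0.8660i, 2.5000+0.8660i]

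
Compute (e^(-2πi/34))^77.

Since ω_34^34 = 1, powers reduce modulo 34.
77 mod 34 = 9
So ω_34^77 = ω_34^9 = e^(-2πi·9/34)

ω_34^77 = ω_34^9 = -0.0923-0.9957i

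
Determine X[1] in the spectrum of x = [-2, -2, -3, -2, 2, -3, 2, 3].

X[1] = Σ(n=0 to 7) x[n] · ω_8^(1n) where ω_8 = e^(-2πi/8)
= (-2)·ω_8^0 + (-2)·ω_8^1 + (-3)·ω_8^2 + (-2)·ω_8^3 + (2)·ω_8^4 + (-3)·ω_8^5 + (2)·ω_8^6 + (3)·ω_8^7

X[1] = 0.2426+7.8284i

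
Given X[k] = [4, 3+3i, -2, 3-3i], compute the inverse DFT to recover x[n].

x[n] = (1/4) Σ(k=0 to 3) X[k] · e^(2πikn/4)

Computing each x[n]:
x[0] = 2
x[1] = 0
x[2] = -1
x[3] = 3

x = [2, 0, -1, 3]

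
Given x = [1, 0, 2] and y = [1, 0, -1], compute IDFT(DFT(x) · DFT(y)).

(x ⊛ y)[n] = Σ(m=0 to 2) x[m] · y[(n-m) mod 3]

Computing each output sample:
(x ⊛ y)[0] = 1
(x ⊛ y)[1] = -2
(x ⊛ y)[2] = 1

x ⊛ y = [1, -2, 1]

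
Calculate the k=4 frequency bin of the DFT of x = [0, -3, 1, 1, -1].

X[4] = Σ(n=0 to 4) x[n] · ω_5^(4n) where ω_5 = e^(-2πi/5)
= (0)·ω_5^0 + (-3)·ω_5^4 + (1)·ω_5^8 + (1)·ω_5^12 + (-1)·ω_5^16

X[4] = -2.8541-1.9021i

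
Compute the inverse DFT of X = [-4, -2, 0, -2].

x[n] = (1/4) Σ(k=0 to 3) X[k] · e^(2πikn/4)

Computing each x[n]:
x[0] = -2
x[1] = -1
x[2] = 0
x[3] = -1

x = [-2, -1, 0, -1]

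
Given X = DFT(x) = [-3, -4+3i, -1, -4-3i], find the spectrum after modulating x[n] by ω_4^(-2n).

Modulation property: DFT(ω_4^(-2n)·x[n]) = X[(k-2) mod 4], so circularly shift X by 2 positions.

X[k-2] = [-1, -4-3i, -3, -4+3i]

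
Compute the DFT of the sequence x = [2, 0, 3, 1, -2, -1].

X[k] = Σ(n=0 to 5) x[n] · ω_6^(nk)
where ω_6 = e^(-2πi/6)

Computing each X[k]:
X[0] = 3
X[1] = -5.1962i
X[2] = 3.0000+3.4641i
X[3] = 3
X[4] = 3.0000-3.4641i
X[5] = 5.1962i

X = [3, -5.1962i, 3.0000+3.4641i, 3, 3.0000-3.4641i, 5.1962i]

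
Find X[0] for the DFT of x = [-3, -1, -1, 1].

X[0] = Σ(n=0 to 3) x[n] · ω_4^0 = Σ x[n]
= (-3) + (-1) + (-1) + (1)

X[0] = -4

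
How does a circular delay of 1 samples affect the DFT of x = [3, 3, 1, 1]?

Time shift by 1: X_shifted[k] = ω_4^(1k) · X[k]
Shifted x = [1, 3, 3, 1]

DFT(x[n-1]) = [8, -2-2i, 0, -2+2i]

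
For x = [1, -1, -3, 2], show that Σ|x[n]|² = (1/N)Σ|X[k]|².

Time domain:
Σ|x[n]|² = |1|² + |-1|² + |-3|² + |2|² = 15.0000

Frequency domain:
(1/4)Σ|X[k]|² = (1/4)(|-1|² + |4+3i|² + |-3|² + |4-3i|²) = (1/4)·60.0000 = 15.0000

Both sides agree, confirming Parseval's theorem.

Σ|x[n]|² = (1/N)Σ|X[k]|² = 15.0000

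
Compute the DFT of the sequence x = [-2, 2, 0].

X[k] = Σ(n=0 to 2) x[n] · ω_3^(nk)
where ω_3 = e^(-2πi/3)

Computing each X[k]:
X[0] = 0
X[1] = -3.0000-1.7321i
X[2] = -3.0000+1.7321i

X = [0, -3.0000-1.7321i, -3.0000+1.7321i]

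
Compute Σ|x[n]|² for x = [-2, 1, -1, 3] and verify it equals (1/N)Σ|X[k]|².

Time domain:
Σ|x[n]|² = |-2|² + |1|² + |-1|² + |3|² = 15.0000

Frequency domain:
(1/4)Σ|X[k]|² = (1/4)(|1|² + |-1+2i|² + |-7|² + |-1-2i|²) = (1/4)·60.0000 = 15.0000

Both sides agree, confirming Parseval's theorem.

Σ|x[n]|² = (1/N)Σ|X[k]|² = 15.0000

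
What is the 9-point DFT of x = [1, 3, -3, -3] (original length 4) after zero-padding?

Original 4-point DFT: [-2, 4-6i, -2, 4+6i]
Zero-padded 9-point DFT provides frequency interpolation.

DFT_9([x, 0, ...]) = [-2, 4.2772+3.6241i, 5.8400-4.5264i, -2.0000-5.1962i, -2.6172-0.3563i, -2.6172+0.3563i, -2.0000+5.1962i, 5.8400+4.5264i, 4.2772-3.6241i]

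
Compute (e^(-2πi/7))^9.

Since ω_7^7 = 1, powers reduce modulo 7.
9 mod 7 = 2
So ω_7^9 = ω_7^2 = e^(-2πi·2/7)

ω_7^9 = ω_7^2 = -0.2225-0.9749i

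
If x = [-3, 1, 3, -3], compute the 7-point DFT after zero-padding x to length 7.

Original 4-point DFT: [-2, -6-4i, 2, -6+4i]
Zero-padded 7-point DFT provides frequency interpolation.

DFT_7([x, 0, ...]) = [-2, -0.3412-2.4050i, -7.7959-2.0188i, -1.3629+4.8364i, -1.3629-4.8364i, -7.7959+2.0188i, -0.3412+2.4050i]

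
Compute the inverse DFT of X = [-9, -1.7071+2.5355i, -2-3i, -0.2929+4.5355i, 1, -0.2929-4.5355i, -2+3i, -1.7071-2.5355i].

x[n] = (1/8) Σ(k=0 to 7) X[k] · e^(2πikn/8)

Computing each x[n]:
x[0] = -2
x[1] = -2
x[2] = 0
x[3] = -3
x[4] = -1
x[5] = 1
x[6] = -1
x[7] = -1

x = [-2, -2, 0, -3, -1, 1, -1, -1]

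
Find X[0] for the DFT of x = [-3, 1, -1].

X[0] = Σ(n=0 to 2) x[n] · ω_3^0 = Σ x[n]
= (-3) + (1) + (-1)

X[0] = -3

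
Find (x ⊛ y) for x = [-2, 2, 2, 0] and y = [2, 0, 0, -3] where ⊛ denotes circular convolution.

(x ⊛ y)[n] = Σ(m=0 to 3) x[m] · y[(n-m) mod 4]

Computing each output sample:
(x ⊛ y)[0] = -10
(x ⊛ y)[1] = -2
(x ⊛ y)[2] = 4
(x ⊛ y)[3] = 6

x ⊛ y = [-10, -2, 4, 6]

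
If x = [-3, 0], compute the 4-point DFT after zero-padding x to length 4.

Original 2-point DFT: [-3, -3]
Zero-padded 4-point DFT provides frequency interpolation.

DFT_4([x, 0, ...]) = [-3, -3, -3, -3]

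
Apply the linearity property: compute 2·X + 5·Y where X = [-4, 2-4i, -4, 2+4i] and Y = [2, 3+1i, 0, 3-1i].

By linearity: DFT(2x + 5y) = 2·DFT(x) + 5·DFT(y)
= 2·[-4, 2-4i, -4, 2+4i] + 5·[2, 3+1i, 0, 3-1i]

Computing element-wise:
Z[0] = 2·(-4) + 5·(2) = 2
Z[1] = 2·(2-4i) + 5·(3+1i) = 19-3i
Z[2] = 2·(-4) + 5·(0) = -8
Z[3] = 2·(2+4i) + 5·(3-1i) = 19+3i

DFT(2x + 5y) = 2·X + 5·Y = [2, 19-3i, -8, 19+3i]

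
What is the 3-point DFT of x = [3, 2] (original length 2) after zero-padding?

Original 2-point DFT: [5, 1]
Zero-padded 3-point DFT provides frequency interpolation.

DFT_3([x, 0, ...]) = [5, 2.0000-1.7321i, 2.0000+1.7321i]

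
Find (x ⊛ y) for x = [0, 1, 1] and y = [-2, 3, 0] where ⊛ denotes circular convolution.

(x ⊛ y)[n] = Σ(m=0 to 2) x[m] · y[(n-m) mod 3]

Computing each output sample:
(x ⊛ y)[0] = 3
(x ⊛ y)[1] = -2
(x ⊛ y)[2] = 1

x ⊛ y = [3, -2, 1]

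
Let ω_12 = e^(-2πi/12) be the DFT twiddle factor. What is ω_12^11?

ω_12^11 = e^(-2πi·11/12)
= cos(-2π·11/12) + i·sin(-2π·11/12)
= cos(-22π/12) + i·sin(-22π/12)

ω_12^11 = cos(-22π/12) + i·sin(-22π/12) = 0.8660+0.5000i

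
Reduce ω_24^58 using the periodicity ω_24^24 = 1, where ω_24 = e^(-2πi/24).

Since ω_24^24 = 1, powers reduce modulo 24.
58 mod 24 = 10
So ω_24^58 = ω_24^10 = e^(-2πi·10/24)

ω_24^58 = ω_24^10 = -0.8660-0.5000i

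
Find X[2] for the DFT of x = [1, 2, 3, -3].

X[2] = Σ(n=0 to 3) x[n] · ω_4^(2n) where ω_4 = e^(-2πi/4)
= (1)·ω_4^0 + (2)·ω_4^2 + (3)·ω_4^4 + (-3)·ω_4^6

X[2] = 5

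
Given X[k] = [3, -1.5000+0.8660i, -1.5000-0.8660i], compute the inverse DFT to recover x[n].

x[n] = (1/3) Σ(k=0 to 2) X[k] · e^(2πikn/3)

Computing each x[n]:
x[0] = 0
x[1] = 1
x[2] = 2

x = [0, 1, 2]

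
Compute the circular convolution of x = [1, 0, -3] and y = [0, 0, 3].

(x ⊛ y)[n] = Σ(m=0 to 2) x[m] · y[(n-m) mod 3]

Computing each output sample:
(x ⊛ y)[0] = 0
(x ⊛ y)[1] = -9
(x ⊛ y)[2] = 3

x ⊛ y = [0, -9, 3]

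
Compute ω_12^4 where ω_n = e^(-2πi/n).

ω_12^4 = e^(-2πi·4/12)
= cos(-2π·4/12) + i·sin(-2π·4/12)
= cos(-8π/12) + i·sin(-8π/12)

ω_12^4 = cos(-8π/12) + i·sin(-8π/12) = -0.5000-0.8660i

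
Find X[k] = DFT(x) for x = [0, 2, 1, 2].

X[k] = Σ(n=0 to 3) x[n] · ω_4^(nk)
where ω_4 = e^(-2πi/4)

Computing each X[k]:
X[0] = 5
X[1] = -1
X[2] = -3
X[3] = -1

X = [5, -1, -3, -1]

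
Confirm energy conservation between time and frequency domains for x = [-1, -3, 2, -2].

Time domain:
Σ|x[n]|² = |-1|² + |-3|² + |2|² + |-2|² = 18.0000

Frequency domain:
(1/4)Σ|X[k]|² = (1/4)(|-4|² + |-3+1i|² + |6|² + |-3-1i|²) = (1/4)·72.0000 = 18.0000

Both sides agree, confirming Parseval's theorem.

Σ|x[n]|² = (1/N)Σ|X[k]|² = 18.0000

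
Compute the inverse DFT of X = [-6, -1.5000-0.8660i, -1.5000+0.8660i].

x[n] = (1/3) Σ(k=0 to 2) X[k] · e^(2πikn/3)

Computing each x[n]:
x[0] = -3
x[1] = -1
x[2] = -2

x = [-3, -1, -2]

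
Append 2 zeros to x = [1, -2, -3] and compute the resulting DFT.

Original 3-point DFT: [-4, 3.5000-0.8660i, 3.5000+0.8660i]
Zero-padded 5-point DFT provides frequency interpolation.

DFT_5([x, 0, ...]) = [-4, 2.8090+3.6655i, 1.6910-1.6776i, 1.6910+1.6776i, 2.8090-3.6655i]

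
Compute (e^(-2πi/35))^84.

Since ω_35^35 = 1, powers reduce modulo 35.
84 mod 35 = 14
So ω_35^84 = ω_35^14 = e^(-2πi·14/35)

ω_35^84 = ω_35^14 = -0.8090-0.5878i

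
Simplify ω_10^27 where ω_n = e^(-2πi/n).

Since ω_10^10 = 1, powers reduce modulo 10.
27 mod 10 = 7
So ω_10^27 = ω_10^7 = e^(-2πi·7/10)

ω_10^27 = ω_10^7 = -0.3090+0.9511i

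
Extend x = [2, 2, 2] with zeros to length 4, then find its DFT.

Original 3-point DFT: [6, 0, 0]
Zero-padded 4-point DFT provides frequency interpolation.

DFT_4([x, 0, ...]) = [6, -2i, 2, 2i]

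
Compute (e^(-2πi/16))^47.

Since ω_16^16 = 1, powers reduce modulo 16.
47 mod 16 = 15
So ω_16^47 = ω_16^15 = e^(-2πi·15/16)

ω_16^47 = ω_16^15 = 0.9239+0.3827i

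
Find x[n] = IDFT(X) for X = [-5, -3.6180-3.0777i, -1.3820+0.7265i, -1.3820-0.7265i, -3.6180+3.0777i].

x[n] = (1/5) Σ(k=0 to 4) X[k] · e^(2πikn/5)

Computing each x[n]:
x[0] = -3
x[1] = 0
x[2] = 1
x[3] = -1
x[4] = -2

x = [-3, 0, 1, -1, -2]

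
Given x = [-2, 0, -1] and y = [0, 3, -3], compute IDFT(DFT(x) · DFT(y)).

(x ⊛ y)[n] = Σ(m=0 to 2) x[m] · y[(n-m) mod 3]

Computing each output sample:
(x ⊛ y)[0] = -3
(x ⊛ y)[1] = -3
(x ⊛ y)[2] = 6

x ⊛ y = [-3, -3, 6]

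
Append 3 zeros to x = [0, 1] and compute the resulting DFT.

Original 2-point DFT: [1, -1]
Zero-padded 5-point DFT provides frequency interpolation.

DFT_5([x, 0, ...]) = [1, 0.3090-0.9511i, -0.8090-0.5878i, -0.8090+0.5878i, 0.3090+0.9511i]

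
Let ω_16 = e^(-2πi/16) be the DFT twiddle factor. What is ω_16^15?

ω_16^15 = e^(-2πi·15/16)
= cos(-2π·15/16) + i·sin(-2π·15/16)
= cos(-30π/16) + i·sin(-30π/16)

ω_16^15 = cos(-30π/16) + i·sin(-30π/16) = 0.9239+0.3827i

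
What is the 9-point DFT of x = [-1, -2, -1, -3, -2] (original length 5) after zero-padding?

Original 5-point DFT: [-9, 1.0000-1.1756i, 1.0000+1.9021i, 1.0000-1.9021i, 1.0000+1.1756i]
Zero-padded 9-point DFT provides frequency interpolation.

DFT_9([x, 0, ...]) = [-9, 0.6736+5.5525i, -0.4397-1.5720i, -1.5000+2.5981i, 1.2660+0.6697i, 1.2660-0.6697i, -1.5000-2.5981i, -0.4397+1.5720i, 0.6736-5.5525i]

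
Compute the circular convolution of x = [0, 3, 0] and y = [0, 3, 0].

(x ⊛ y)[n] = Σ(m=0 to 2) x[m] · y[(n-m) mod 3]

Computing each output sample:
(x ⊛ y)[0] = 0
(x ⊛ y)[1] = 0
(x ⊛ y)[2] = 9

x ⊛ y = [0, 0, 9]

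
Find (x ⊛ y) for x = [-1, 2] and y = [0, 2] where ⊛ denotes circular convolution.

(x ⊛ y)[n] = Σ(m=0 to 1) x[m] · y[(n-m) mod 2]

Computing each output sample:
(x ⊛ y)[0] = 4
(x ⊛ y)[1] = -2

x ⊛ y = [4, -2]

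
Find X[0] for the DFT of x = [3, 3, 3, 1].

X[0] = Σ(n=0 to 3) x[n] · ω_4^0 = Σ x[n]
= (3) + (3) + (3) + (1)

X[0] = 10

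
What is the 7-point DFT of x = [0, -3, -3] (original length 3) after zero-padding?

Original 3-point DFT: [-6, 3, 3]
Zero-padded 7-point DFT provides frequency interpolation.

DFT_7([x, 0, ...]) = [-6, -1.2029+5.2703i, 3.3705+1.6231i, 0.8324-1.0438i, 0.8324+1.0438i, 3.3705-1.6231i, -1.2029-5.2703i]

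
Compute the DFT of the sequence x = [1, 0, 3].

X[k] = Σ(n=0 to 2) x[n] · ω_3^(nk)
where ω_3 = e^(-2πi/3)

Computing each X[k]:
X[0] = 4
X[1] = -0.5000+2.5981i
X[2] = -0.5000-2.5981i

X = [4, -0.5000+2.5981i, -0.5000-2.5981i]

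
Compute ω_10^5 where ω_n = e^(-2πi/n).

ω_10^5 = e^(-2πi·5/10)
= cos(-2π·5/10) + i·sin(-2π·5/10)
= cos(-10π/10) + i·sin(-10π/10)

ω_10^5 = cos(-10π/10) + i·sin(-10π/10) = -1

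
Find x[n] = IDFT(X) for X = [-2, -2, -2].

x[n] = (1/3) Σ(k=0 to 2) X[k] · e^(2πikn/3)

Computing each x[n]:
x[0] = -2
x[1] = 0
x[2] = 0

x = [-2, 0, 0]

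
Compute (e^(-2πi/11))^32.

Since ω_11^11 = 1, powers reduce modulo 11.
32 mod 11 = 10
So ω_11^32 = ω_11^10 = e^(-2πi·10/11)

ω_11^32 = ω_11^10 = 0.8413+0.5406i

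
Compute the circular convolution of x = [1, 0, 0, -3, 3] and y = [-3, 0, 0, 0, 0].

(x ⊛ y)[n] = Σ(m=0 to 4) x[m] · y[(n-m) mod 5]

Computing each output sample:
(x ⊛ y)[0] = -3
(x ⊛ y)[1] = 0
(x ⊛ y)[2] = 0
(x ⊛ y)[3] = 9
(x ⊛ y)[4] = -9

x ⊛ y = [-3, 0, 0, 9, -9]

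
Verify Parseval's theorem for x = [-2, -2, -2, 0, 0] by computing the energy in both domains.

Time domain:
Σ|x[n]|² = |-2|² + |-2|² + |-2|² + |0|² + |0|² = 12.0000

Frequency domain:
(1/5)Σ|X[k]|² = (1/5)(|-6|² + |-1.0000+3.0777i|² + |-1.0000-0.7265i|² + |-1.0000+0.7265i|² + |-1.0000-3.0777i|²) = (1/5)·60.0000 = 12.0000

Both sides agree, confirming Parseval's theorem.

Σ|x[n]|² = (1/N)Σ|X[k]|² = 12.0000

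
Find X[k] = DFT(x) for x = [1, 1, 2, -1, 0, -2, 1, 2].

X[k] = Σ(n=0 to 7) x[n] · ω_8^(nk)
where ω_8 = e^(-2πi/8)

Computing each X[k]:
X[0] = 4
X[1] = 5.2426-1.0000i
X[2] = -2+2i
X[3] = -3.2426+1.0000i
X[4] = 4
X[5] = -3.2426-1.0000i
X[6] = -2-2i
X[7] = 5.2426+1.0000i

X = [4, 5.2426-1.0000i, -2+2i, -3.2426+1.0000i, 4, -3.2426-1.0000i, -2-2i, 5.2426+1.0000i]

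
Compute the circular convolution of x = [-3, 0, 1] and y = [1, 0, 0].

(x ⊛ y)[n] = Σ(m=0 to 2) x[m] · y[(n-m) mod 3]

Computing each output sample:
(x ⊛ y)[0] = -3
(x ⊛ y)[1] = 0
(x ⊛ y)[2] = 1

x ⊛ y = [-3, 0, 1]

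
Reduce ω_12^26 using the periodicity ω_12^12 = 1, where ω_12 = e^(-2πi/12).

Since ω_12^12 = 1, powers reduce modulo 12.
26 mod 12 = 2
So ω_12^26 = ω_12^2 = e^(-2πi·2/12)

ω_12^26 = ω_12^2 = 0.5000-0.8660i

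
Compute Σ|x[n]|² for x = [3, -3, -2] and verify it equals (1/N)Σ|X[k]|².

Time domain:
Σ|x[n]|² = |3|² + |-3|² + |-2|² = 22.0000

Frequency domain:
(1/3)Σ|X[k]|² = (1/3)(|-2|² + |5.5000+0.8660i|² + |5.5000-0.8660i|²) = (1/3)·66.0000 = 22.0000

Both sides agree, confirming Parseval's theorem.

Σ|x[n]|² = (1/N)Σ|X[k]|² = 22.0000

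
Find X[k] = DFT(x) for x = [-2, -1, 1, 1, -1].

X[k] = Σ(n=0 to 4) x[n] · ω_5^(nk)
where ω_5 = e^(-2πi/5)

Computing each X[k]:
X[0] = -2
X[1] = -4.2361
X[2] = 0.2361
X[3] = 0.2361
X[4] = -4.2361

X = [-2, -4.2361, 0.2361, 0.2361, -4.2361]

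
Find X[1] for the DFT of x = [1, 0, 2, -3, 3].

X[1] = Σ(n=0 to 4) x[n] · ω_5^(1n) where ω_5 = e^(-2πi/5)
= (1)·ω_5^0 + (0)·ω_5^1 + (2)·ω_5^2 + (-3)·ω_5^3 + (3)·ω_5^4

X[1] = 2.7361-0.0858i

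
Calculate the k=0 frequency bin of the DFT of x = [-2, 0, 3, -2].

X[0] = Σ(n=0 to 3) x[n] · ω_4^0 = Σ x[n]
= (-2) + (0) + (3) + (-2)

X[0] = -1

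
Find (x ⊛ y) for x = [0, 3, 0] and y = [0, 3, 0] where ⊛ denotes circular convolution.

(x ⊛ y)[n] = Σ(m=0 to 2) x[m] · y[(n-m) mod 3]

Computing each output sample:
(x ⊛ y)[0] = 0
(x ⊛ y)[1] = 0
(x ⊛ y)[2] = 9

x ⊛ y = [0, 0, 9]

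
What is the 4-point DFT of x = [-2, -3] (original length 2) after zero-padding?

Original 2-point DFT: [-5, 1]
Zero-padded 4-point DFT provides frequency interpolation.

DFT_4([x, 0, ...]) = [-5, -2+3i, 1, -2-3i]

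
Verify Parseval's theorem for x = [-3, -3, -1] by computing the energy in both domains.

Time domain:
Σ|x[n]|² = |-3|² + |-3|² + |-1|² = 19.0000

Frequency domain:
(1/3)Σ|X[k]|² = (1/3)(|-7|² + |-1.0000+1.7321i|² + |-1.0000-1.7321i|²) = (1/3)·57.0000 = 19.0000

Both sides agree, confirming Parseval's theorem.

Σ|x[n]|² = (1/N)Σ|X[k]|² = 19.0000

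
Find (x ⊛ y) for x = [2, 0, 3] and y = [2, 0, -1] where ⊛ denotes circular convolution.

(x ⊛ y)[n] = Σ(m=0 to 2) x[m] · y[(n-m) mod 3]

Computing each output sample:
(x ⊛ y)[0] = 4
(x ⊛ y)[1] = -3
(x ⊛ y)[2] = 4

x ⊛ y = [4, -3, 4]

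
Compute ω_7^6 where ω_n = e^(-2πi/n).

ω_7^6 = e^(-2πi·6/7)
= cos(-2π·6/7) + i·sin(-2π·6/7)
= cos(-12π/7) + i·sin(-12π/7)

ω_7^6 = cos(-12π/7) + i·sin(-12π/7) = 0.6235+0.7818i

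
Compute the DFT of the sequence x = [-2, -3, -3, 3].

X[k] = Σ(n=0 to 3) x[n] · ω_4^(nk)
where ω_4 = e^(-2πi/4)

Computing each X[k]:
X[0] = -5
X[1] = 1+6i
X[2] = -5
X[3] = 1-6i

X = [-5, 1+6i, -5, 1-6i]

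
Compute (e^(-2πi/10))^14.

Since ω_10^10 = 1, powers reduce modulo 10.
14 mod 10 = 4
So ω_10^14 = ω_10^4 = e^(-2πi·4/10)

ω_10^14 = ω_10^4 = -0.8090-0.5878i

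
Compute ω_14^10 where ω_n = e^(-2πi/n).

ω_14^10 = e^(-2πi·10/14)
= cos(-2π·10/14) + i·sin(-2π·10/14)
= cos(-20π/14) + i·sin(-20π/14)

ω_14^10 = cos(-20π/14) + i·sin(-20π/14) = -0.2225+0.9749i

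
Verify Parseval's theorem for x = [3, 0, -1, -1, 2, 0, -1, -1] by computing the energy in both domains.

Time domain:
Σ|x[n]|² = |3|² + |0|² + |-1|² + |-1|² + |2|² + |0|² + |-1|² + |-1|² = 17.0000

Frequency domain:
(1/8)Σ|X[k]|² = (1/8)(|1|² + |1|² + |7-2i|² + |1|² + |5|² + |1|² + |7+2i|² + |1|²) = (1/8)·136.0000 = 17.0000

Both sides agree, confirming Parseval's theorem.

Σ|x[n]|² = (1/N)Σ|X[k]|² = 17.0000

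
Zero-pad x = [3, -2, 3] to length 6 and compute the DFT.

Original 3-point DFT: [4, 2.5000+4.3301i, 2.5000-4.3301i]
Zero-padded 6-point DFT provides frequency interpolation.

DFT_6([x, 0, ...]) = [4, 0.5000-0.8660i, 2.5000+4.3301i, 8, 2.5000-4.3301i, 0.5000+0.8660i]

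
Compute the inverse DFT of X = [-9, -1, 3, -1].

x[n] = (1/4) Σ(k=0 to 3) X[k] · e^(2πikn/4)

Computing each x[n]:
x[0] = -2
x[1] = -3
x[2] = -1
x[3] = -3

x = [-2, -3, -1, -3]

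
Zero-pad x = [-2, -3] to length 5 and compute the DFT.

Original 2-point DFT: [-5, 1]
Zero-padded 5-point DFT provides frequency interpolation.

DFT_5([x, 0, ...]) = [-5, -2.9271+2.8532i, 0.4271+1.7634i, 0.4271-1.7634i, -2.9271-2.8532i]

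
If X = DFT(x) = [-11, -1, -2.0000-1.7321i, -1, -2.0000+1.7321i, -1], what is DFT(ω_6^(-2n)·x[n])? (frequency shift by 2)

Modulation property: DFT(ω_6^(-2n)·x[n]) = X[(k-2) mod 6], so circularly shift X by 2 positions.

X[k-2] = [-2.0000+1.7321i, -1, -11, -1, -2.0000-1.7321i, -1]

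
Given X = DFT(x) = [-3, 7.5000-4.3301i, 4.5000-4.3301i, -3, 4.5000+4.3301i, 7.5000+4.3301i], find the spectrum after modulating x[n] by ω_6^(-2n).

Modulation property: DFT(ω_6^(-2n)·x[n]) = X[(k-2) mod 6], so circularly shift X by 2 positions.

X[k-2] = [4.5000+4.3301i, 7.5000+4.3301i, -3, 7.5000-4.3301i, 4.5000-4.3301i, -3]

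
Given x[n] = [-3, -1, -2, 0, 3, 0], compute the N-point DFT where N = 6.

X[k] = Σ(n=0 to 5) x[n] · ω_6^(nk)
where ω_6 = e^(-2πi/6)

Computing each X[k]:
X[0] = -3
X[1] = -4.0000+5.1962i
X[2] = -3.0000-3.4641i
X[3] = -1
X[4] = -3.0000+3.4641i
X[5] = -4.0000-5.1962i

X = [-3, -4.0000+5.1962i, -3.0000-3.4641i, -1, -3.0000+3.4641i, -4.0000-5.1962i]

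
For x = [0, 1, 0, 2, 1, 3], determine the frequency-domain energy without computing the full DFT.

Parseval: Σ|x[n]|² = (1/N)Σ|X[k]|², so Σ|X[k]|² = N·Σ|x[n]|² = 6·15.0000

Σ|X[k]|² = N·Σ|x[n]|² = 6·15.0000 = 90.0000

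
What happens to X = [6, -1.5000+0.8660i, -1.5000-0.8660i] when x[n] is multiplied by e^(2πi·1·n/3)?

Modulation property: DFT(ω_3^(-1n)·x[n]) = X[(k-1) mod 3], so circularly shift X by 1 positions.

X[k-1] = [-1.5000-0.8660i, 6, -1.5000+0.8660i]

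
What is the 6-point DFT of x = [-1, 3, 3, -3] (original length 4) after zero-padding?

Original 4-point DFT: [2, -4-6i, 2, -4+6i]
Zero-padded 6-point DFT provides frequency interpolation.

DFT_6([x, 0, ...]) = [2, 2.0000-5.1962i, -7, 2, -7, 2.0000+5.1962i]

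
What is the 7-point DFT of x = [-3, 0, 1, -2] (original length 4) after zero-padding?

Original 4-point DFT: [-4, -4-2i, 0, -4+2i]
Zero-padded 7-point DFT provides frequency interpolation.

DFT_7([x, 0, ...]) = [-4, -1.4206-0.1072i, -5.1479-1.1298i, -1.9315+2.7317i, -1.9315-2.7317i, -5.1479+1.1298i, -1.4206+0.1072i]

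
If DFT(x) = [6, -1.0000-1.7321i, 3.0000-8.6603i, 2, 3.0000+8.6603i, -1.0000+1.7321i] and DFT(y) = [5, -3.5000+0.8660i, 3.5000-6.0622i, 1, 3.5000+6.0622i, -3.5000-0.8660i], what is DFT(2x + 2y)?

By linearity: DFT(2x + 2y) = 2·DFT(x) + 2·DFT(y)
= 2·[6, -1.0000-1.7321i, 3.0000-8.6603i, 2, 3.0000+8.6603i, -1.0000+1.7321i] + 2·[5, -3.5000+0.8660i, 3.5000-6.0622i, 1, 3.5000+6.0622i, -3.5000-0.8660i]

Computing element-wise:
Z[0] = 2·(6) + 2·(5) = 22
Z[1] = 2·(-1.0000-1.7321i) + 2·(-3.5000+0.8660i) = -9.0000-1.7322i
Z[2] = 2·(3.0000-8.6603i) + 2·(3.5000-6.0622i) = 13.0000-29.4450i
Z[3] = 2·(2) + 2·(1) = 6
Z[4] = 2·(3.0000+8.6603i) + 2·(3.5000+6.0622i) = 13.0000+29.4450i
Z[5] = 2·(-1.0000+1.7321i) + 2·(-3.5000-0.8660i) = -9.0000+1.7322i

DFT(2x + 2y) = 2·X + 2·Y = [22, -9.0000-1.7322i, 13.0000-29.4450i, 6, 13.0000+29.4450i, -9.0000+1.7322i]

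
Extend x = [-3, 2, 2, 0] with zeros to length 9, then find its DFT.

Original 4-point DFT: [1, -5-2i, -3, -5+2i]
Zero-padded 9-point DFT provides frequency interpolation.

DFT_9([x, 0, ...]) = [1, -1.1206-3.2552i, -4.5321-2.6537i, -5, -3.3473+0.6015i, -3.3473-0.6015i, -5, -4.5321+2.6537i, -1.1206+3.2552i]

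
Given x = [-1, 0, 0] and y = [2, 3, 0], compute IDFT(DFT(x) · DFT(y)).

(x ⊛ y)[n] = Σ(m=0 to 2) x[m] · y[(n-m) mod 3]

Computing each output sample:
(x ⊛ y)[0] = -2
(x ⊛ y)[1] = -3
(x ⊛ y)[2] = 0

x ⊛ y = [-2, -3, 0]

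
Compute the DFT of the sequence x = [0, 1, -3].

X[k] = Σ(n=0 to 2) x[n] · ω_3^(nk)
where ω_3 = e^(-2πi/3)

Computing each X[k]:
X[0] = -2
X[1] = 1.0000-3.4641i
X[2] = 1.0000+3.4641i

X = [-2, 1.0000-3.4641i, 1.0000+3.4641i]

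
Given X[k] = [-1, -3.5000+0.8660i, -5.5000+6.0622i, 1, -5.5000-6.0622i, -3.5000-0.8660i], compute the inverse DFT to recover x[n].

x[n] = (1/6) Σ(k=0 to 5) X[k] · e^(2πikn/6)

Computing each x[n]:
x[0] = -3
x[1] = -2
x[2] = 3
x[3] = -1
x[4] = 0
x[5] = 2

x = [-3, -2, 3, -1, 0, 2]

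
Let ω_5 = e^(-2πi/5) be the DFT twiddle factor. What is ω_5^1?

ω_5^1 = e^(-2πi·1/5)
= cos(-2π·1/5) + i·sin(-2π·1/5)
= cos(-2π/5) + i·sin(-2π/5)

ω_5^1 = cos(-2π/5) + i·sin(-2π/5) = 0.3090-0.9511i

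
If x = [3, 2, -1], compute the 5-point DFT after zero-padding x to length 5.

Original 3-point DFT: [4, 2.5000-2.5981i, 2.5000+2.5981i]
Zero-padded 5-point DFT provides frequency interpolation.

DFT_5([x, 0, ...]) = [4, 4.4271-1.3143i, 1.0729-2.1266i, 1.0729+2.1266i, 4.4271+1.3143i]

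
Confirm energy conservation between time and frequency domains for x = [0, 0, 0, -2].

Time domain:
Σ|x[n]|² = |0|² + |0|² + |0|² + |-2|² = 4.0000

Frequency domain:
(1/4)Σ|X[k]|² = (1/4)(|-2|² + |-2i|² + |2|² + |2i|²) = (1/4)·16.0000 = 4.0000

Both sides agree, confirming Parseval's theorem.

Σ|x[n]|² = (1/N)Σ|X[k]|² = 4.0000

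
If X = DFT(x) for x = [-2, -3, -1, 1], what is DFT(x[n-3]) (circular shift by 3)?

Time shift by 3: X_shifted[k] = ω_4^(3k) · X[k]
Shifted x = [-3, -1, 1, -2]

DFT(x[n-3]) = [-5, -4-1i, 1, -4+1i]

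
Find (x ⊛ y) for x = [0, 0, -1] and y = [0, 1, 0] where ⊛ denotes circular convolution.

(x ⊛ y)[n] = Σ(m=0 to 2) x[m] · y[(n-m) mod 3]

Computing each output sample:
(x ⊛ y)[0] = -1
(x ⊛ y)[1] = 0
(x ⊛ y)[2] = 0

x ⊛ y = [-1, 0, 0]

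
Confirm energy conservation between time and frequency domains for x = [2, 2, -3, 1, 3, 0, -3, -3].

Time domain:
Σ|x[n]|² = |2|² + |2|² + |-3|² + |1|² + |3|² + |0|² + |-3|² + |-3|² = 45.0000

Frequency domain:
(1/8)Σ|X[k]|² = (1/8)(|-1|² + |-2.4142-4.2426i|² + |11-4i|² + |0.4142-4.2426i|² + |-1|² + |0.4142+4.2426i|² + |11+4i|² + |-2.4142+4.2426i|²) = (1/8)·360.0000 = 45.0000

Both sides agree, confirming Parseval's theorem.

Σ|x[n]|² = (1/N)Σ|X[k]|² = 45.0000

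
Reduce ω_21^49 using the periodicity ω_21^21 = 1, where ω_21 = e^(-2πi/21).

Since ω_21^21 = 1, powers reduce modulo 21.
49 mod 21 = 7
So ω_21^49 = ω_21^7 = e^(-2πi·7/21)

ω_21^49 = ω_21^7 = -0.5000-0.8660i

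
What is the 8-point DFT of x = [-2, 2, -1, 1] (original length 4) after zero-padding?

Original 4-point DFT: [0, -1-1i, -6, -1+1i]
Zero-padded 8-point DFT provides frequency interpolation.

DFT_8([x, 0, ...]) = [0, -1.2929-1.1213i, -1-1i, -2.7071-3.1213i, -6, -2.7071+3.1213i, -1+1i, -1.2929+1.1213i]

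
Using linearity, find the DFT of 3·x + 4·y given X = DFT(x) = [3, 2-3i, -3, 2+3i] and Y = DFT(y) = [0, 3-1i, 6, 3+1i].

By linearity: DFT(3x + 4y) = 3·DFT(x) + 4·DFT(y)
= 3·[3, 2-3i, -3, 2+3i] + 4·[0, 3-1i, 6, 3+1i]

Computing element-wise:
Z[0] = 3·(3) + 4·(0) = 9
Z[1] = 3·(2-3i) + 4·(3-1i) = 18-13i
Z[2] = 3·(-3) + 4·(6) = 15
Z[3] = 3·(2+3i) + 4·(3+1i) = 18+13i

DFT(3x + 4y) = 3·X + 4·Y = [9, 18-13i, 15, 18+13i]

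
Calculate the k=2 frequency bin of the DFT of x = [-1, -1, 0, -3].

X[2] = Σ(n=0 to 3) x[n] · ω_4^(2n) where ω_4 = e^(-2πi/4)
= (-1)·ω_4^0 + (-1)·ω_4^2 + (0)·ω_4^4 + (-3)·ω_4^6

X[2] = 3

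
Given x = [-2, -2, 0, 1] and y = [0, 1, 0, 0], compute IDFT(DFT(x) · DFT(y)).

(x ⊛ y)[n] = Σ(m=0 to 3) x[m] · y[(n-m) mod 4]

Computing each output sample:
(x ⊛ y)[0] = 1
(x ⊛ y)[1] = -2
(x ⊛ y)[2] = -2
(x ⊛ y)[3] = 0

x ⊛ y = [1, -2, -2, 0]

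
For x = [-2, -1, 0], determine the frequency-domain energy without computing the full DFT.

Parseval: Σ|x[n]|² = (1/N)Σ|X[k]|², so Σ|X[k]|² = N·Σ|x[n]|² = 3·5.0000

Σ|X[k]|² = N·Σ|x[n]|² = 3·5.0000 = 15.0000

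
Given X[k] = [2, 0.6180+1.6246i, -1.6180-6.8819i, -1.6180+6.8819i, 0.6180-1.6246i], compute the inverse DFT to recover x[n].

x[n] = (1/5) Σ(k=0 to 4) X[k] · e^(2πikn/5)

Computing each x[n]:
x[0] = 0
x[1] = 2
x[2] = -3
x[3] = 3
x[4] = 0

x = [0, 2, -3, 3, 0]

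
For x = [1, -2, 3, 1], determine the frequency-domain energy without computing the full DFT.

Parseval: Σ|x[n]|² = (1/N)Σ|X[k]|², so Σ|X[k]|² = N·Σ|x[n]|² = 4·15.0000

Σ|X[k]|² = N·Σ|x[n]|² = 4·15.0000 = 60.0000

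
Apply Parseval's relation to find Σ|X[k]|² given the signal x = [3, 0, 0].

Parseval: Σ|x[n]|² = (1/N)Σ|X[k]|², so Σ|X[k]|² = N·Σ|x[n]|² = 3·9.0000

Σ|X[k]|² = N·Σ|x[n]|² = 3·9.0000 = 27.0000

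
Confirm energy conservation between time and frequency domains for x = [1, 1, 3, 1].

Time domain:
Σ|x[n]|² = |1|² + |1|² + |3|² + |1|² = 12.0000

Frequency domain:
(1/4)Σ|X[k]|² = (1/4)(|6|² + |-2|² + |2|² + |-2|²) = (1/4)·48.0000 = 12.0000

Both sides agree, confirming Parseval's theorem.

Σ|x[n]|² = (1/N)Σ|X[k]|² = 12.0000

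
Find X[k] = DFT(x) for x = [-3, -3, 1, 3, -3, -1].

X[k] = Σ(n=0 to 5) x[n] · ω_6^(nk)
where ω_6 = e^(-2πi/6)

Computing each X[k]:
X[0] = -6
X[1] = -7.0000-1.7321i
X[2] = 3.0000+5.1962i
X[3] = -4
X[4] = 3.0000-5.1962i
X[5] = -7.0000+1.7321i

X = [-6, -7.0000-1.7321i, 3.0000+5.1962i, -4, 3.0000-5.1962i, -7.0000+1.7321i]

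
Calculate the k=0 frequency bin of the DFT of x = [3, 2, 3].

X[0] = Σ(n=0 to 2) x[n] · ω_3^0 = Σ x[n]
= (3) + (2) + (3)

X[0] = 8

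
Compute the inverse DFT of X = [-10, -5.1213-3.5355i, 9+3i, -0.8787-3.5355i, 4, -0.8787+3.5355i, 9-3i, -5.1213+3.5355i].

x[n] = (1/8) Σ(k=0 to 7) X[k] · e^(2πikn/8)

Computing each x[n]:
x[0] = 0
x[1] = -2
x[2] = -3
x[3] = 1
x[4] = 3
x[5] = -3
x[6] = -3
x[7] = -3

x = [0, -2, -3, 1, 3, -3, -3, -3]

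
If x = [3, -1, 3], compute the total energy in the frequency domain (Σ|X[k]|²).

Parseval: Σ|x[n]|² = (1/N)Σ|X[k]|², so Σ|X[k]|² = N·Σ|x[n]|² = 3·19.0000

Σ|X[k]|² = N·Σ|x[n]|² = 3·19.0000 = 57.0000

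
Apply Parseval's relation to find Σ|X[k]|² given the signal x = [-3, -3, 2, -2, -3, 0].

Parseval: Σ|x[n]|² = (1/N)Σ|X[k]|², so Σ|X[k]|² = N·Σ|x[n]|² = 6·35.0000

Σ|X[k]|² = N·Σ|x[n]|² = 6·35.0000 = 210.0000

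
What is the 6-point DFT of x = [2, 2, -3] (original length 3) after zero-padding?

Original 3-point DFT: [1, 2.5000-4.3301i, 2.5000+4.3301i]
Zero-padded 6-point DFT provides frequency interpolation.

DFT_6([x, 0, ...]) = [1, 4.5000+0.8660i, 2.5000-4.3301i, -3, 2.5000+4.3301i, 4.5000-0.8660i]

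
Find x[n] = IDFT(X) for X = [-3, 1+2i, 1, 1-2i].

x[n] = (1/4) Σ(k=0 to 3) X[k] · e^(2πikn/4)

Computing each x[n]:
x[0] = 0
x[1] = -2
x[2] = -1
x[3] = 0

x = [0, -2, -1, 0]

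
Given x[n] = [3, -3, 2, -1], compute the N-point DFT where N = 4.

X[k] = Σ(n=0 to 3) x[n] · ω_4^(nk)
where ω_4 = e^(-2πi/4)

Computing each X[k]:
X[0] = 1
X[1] = 1+2i
X[2] = 9
X[3] = 1-2i

X = [1, 1+2i, 9, 1-2i]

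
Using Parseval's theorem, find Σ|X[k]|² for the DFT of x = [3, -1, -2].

Parseval: Σ|x[n]|² = (1/N)Σ|X[k]|², so Σ|X[k]|² = N·Σ|x[n]|² = 3·14.0000

Σ|X[k]|² = N·Σ|x[n]|² = 3·14.0000 = 42.0000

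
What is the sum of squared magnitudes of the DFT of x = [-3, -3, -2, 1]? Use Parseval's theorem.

Parseval: Σ|x[n]|² = (1/N)Σ|X[k]|², so Σ|X[k]|² = N·Σ|x[n]|² = 4·23.0000

Σ|X[k]|² = N·Σ|x[n]|² = 4·23.0000 = 92.0000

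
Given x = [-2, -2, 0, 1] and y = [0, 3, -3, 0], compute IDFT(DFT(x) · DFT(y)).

(x ⊛ y)[n] = Σ(m=0 to 3) x[m] · y[(n-m) mod 4]

Computing each output sample:
(x ⊛ y)[0] = 3
(x ⊛ y)[1] = -9
(x ⊛ y)[2] = 0
(x ⊛ y)[3] = 6

x ⊛ y = [3, -9, 0, 6]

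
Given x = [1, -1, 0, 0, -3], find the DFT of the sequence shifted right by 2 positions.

Time shift by 2: X_shifted[k] = ω_5^(2k) · X[k]
Shifted x = [0, -3, 1, -1, 0]

DFT(x[n-2]) = [-3, -0.9271+1.6776i, 2.4271+3.6655i, 2.4271-3.6655i, -0.9271-1.6776i]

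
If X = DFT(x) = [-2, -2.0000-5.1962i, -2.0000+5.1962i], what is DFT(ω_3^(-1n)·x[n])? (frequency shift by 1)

Modulation property: DFT(ω_3^(-1n)·x[n]) = X[(k-1) mod 3], so circularly shift X by 1 positions.

X[k-1] = [-2.0000+5.1962i, -2, -2.0000-5.1962i]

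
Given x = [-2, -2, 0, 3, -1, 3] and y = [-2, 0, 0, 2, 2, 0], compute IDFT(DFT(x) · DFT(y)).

(x ⊛ y)[n] = Σ(m=0 to 5) x[m] · y[(n-m) mod 6]

Computing each output sample:
(x ⊛ y)[0] = 10
(x ⊛ y)[1] = 8
(x ⊛ y)[2] = 4
(x ⊛ y)[3] = -4
(x ⊛ y)[4] = -6
(x ⊛ y)[5] = -10

x ⊛ y = [10, 8, 4, -4, -6, -10]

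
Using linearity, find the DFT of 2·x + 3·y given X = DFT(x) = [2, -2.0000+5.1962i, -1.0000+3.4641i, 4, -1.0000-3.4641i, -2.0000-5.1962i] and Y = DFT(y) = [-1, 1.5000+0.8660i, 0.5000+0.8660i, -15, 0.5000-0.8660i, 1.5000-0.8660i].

By linearity: DFT(2x + 3y) = 2·DFT(x) + 3·DFT(y)
= 2·[2, -2.0000+5.1962i, -1.0000+3.4641i, 4, -1.0000-3.4641i, -2.0000-5.1962i] + 3·[-1, 1.5000+0.8660i, 0.5000+0.8660i, -15, 0.5000-0.8660i, 1.5000-0.8660i]

Computing element-wise:
Z[0] = 2·(2) + 3·(-1) = 1
Z[1] = 2·(-2.0000+5.1962i) + 3·(1.5000+0.8660i) = 0.5000+12.9904i
Z[2] = 2·(-1.0000+3.4641i) + 3·(0.5000+0.8660i) = -0.5000+9.5262i
Z[3] = 2·(4) + 3·(-15) = -37
Z[4] = 2·(-1.0000-3.4641i) + 3·(0.5000-0.8660i) = -0.5000-9.5262i
Z[5] = 2·(-2.0000-5.1962i) + 3·(1.5000-0.8660i) = 0.5000-12.9904i

DFT(2x + 3y) = 2·X + 3·Y = [1, 0.5000+12.9904i, -0.5000+9.5262i, -37, -0.5000-9.5262i, 0.5000-12.9904i]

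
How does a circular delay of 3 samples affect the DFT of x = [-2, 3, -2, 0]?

Time shift by 3: X_shifted[k] = ω_4^(3k) · X[k]
Shifted x = [3, -2, 0, -2]

DFT(x[n-3]) = [-1, 3, 7, 3]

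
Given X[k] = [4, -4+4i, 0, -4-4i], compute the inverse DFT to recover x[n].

x[n] = (1/4) Σ(k=0 to 3) X[k] · e^(2πikn/4)

Computing each x[n]:
x[0] = -1
x[1] = -1
x[2] = 3
x[3] = 3

x = [-1, -1, 3, 3]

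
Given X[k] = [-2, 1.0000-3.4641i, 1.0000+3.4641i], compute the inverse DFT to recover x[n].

x[n] = (1/3) Σ(k=0 to 2) X[k] · e^(2πikn/3)

Computing each x[n]:
x[0] = 0
x[1] = 1
x[2] = -3

x = [0, 1, -3]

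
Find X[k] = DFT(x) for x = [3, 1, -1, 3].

X[k] = Σ(n=0 to 3) x[n] · ω_4^(nk)
where ω_4 = e^(-2πi/4)

Computing each X[k]:
X[0] = 6
X[1] = 4+2i
X[2] = -2
X[3] = 4-2i

X = [6, 4+2i, -2, 4-2i]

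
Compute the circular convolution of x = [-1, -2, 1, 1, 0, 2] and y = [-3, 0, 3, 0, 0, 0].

(x ⊛ y)[n] = Σ(m=0 to 5) x[m] · y[(n-m) mod 6]

Computing each output sample:
(x ⊛ y)[0] = 3
(x ⊛ y)[1] = 12
(x ⊛ y)[2] = -6
(x ⊛ y)[3] = -9
(x ⊛ y)[4] = 3
(x ⊛ y)[5] = -3

x ⊛ y = [3, 12, -6, -9, 3, -3]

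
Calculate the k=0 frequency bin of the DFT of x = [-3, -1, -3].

X[0] = Σ(n=0 to 2) x[n] · ω_3^0 = Σ x[n]
= (-3) + (-1) + (-3)

X[0] = -7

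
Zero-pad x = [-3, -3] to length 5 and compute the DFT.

Original 2-point DFT: [-6, 0]
Zero-padded 5-point DFT provides frequency interpolation.

DFT_5([x, 0, ...]) = [-6, -3.9271+2.8532i, -0.5729+1.7634i, -0.5729-1.7634i, -3.9271-2.8532i]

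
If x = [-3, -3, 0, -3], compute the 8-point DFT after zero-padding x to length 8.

Original 4-point DFT: [-9, -3, 3, -3]
Zero-padded 8-point DFT provides frequency interpolation.

DFT_8([x, 0, ...]) = [-9, -3.0000+4.2426i, -3, -3.0000+4.2426i, 3, -3.0000-4.2426i, -3, -3.0000-4.2426i]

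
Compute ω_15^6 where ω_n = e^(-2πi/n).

ω_15^6 = e^(-2πi·6/15)
= cos(-2π·6/15) + i·sin(-2π·6/15)
= cos(-12π/15) + i·sin(-12π/15)

ω_15^6 = cos(-12π/15) + i·sin(-12π/15) = -0.8090-0.5878i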